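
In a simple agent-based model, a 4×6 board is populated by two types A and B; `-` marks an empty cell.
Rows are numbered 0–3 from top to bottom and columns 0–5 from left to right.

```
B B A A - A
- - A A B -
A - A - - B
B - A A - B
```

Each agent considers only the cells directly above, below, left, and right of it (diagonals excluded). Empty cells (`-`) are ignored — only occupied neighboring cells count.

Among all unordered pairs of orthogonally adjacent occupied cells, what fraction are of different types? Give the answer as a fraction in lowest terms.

Scan each occupied cell's neighbors to the right and below so each pair is counted once.
From row 0: 1 unlike of 5 pairs (running 1/5).
From row 1: 1 unlike of 3 pairs (running 2/8).
From row 2: 1 unlike of 3 pairs (running 3/11).
From row 3: 0 unlike of 1 pairs (running 3/12).
Total adjacent occupied pairs: 12; unlike-type pairs: 3.
3/12 reduces to 1/4.

1/4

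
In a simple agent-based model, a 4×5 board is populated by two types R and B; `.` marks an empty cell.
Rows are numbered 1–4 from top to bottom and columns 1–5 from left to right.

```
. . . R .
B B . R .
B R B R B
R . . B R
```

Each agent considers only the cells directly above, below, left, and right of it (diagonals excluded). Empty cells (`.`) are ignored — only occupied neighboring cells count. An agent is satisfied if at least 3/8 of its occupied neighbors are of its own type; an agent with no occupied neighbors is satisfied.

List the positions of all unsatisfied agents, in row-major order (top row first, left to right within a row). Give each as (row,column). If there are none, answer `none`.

(1,4)R 1/1 satisfied
(2,1)B 2/2 satisfied
(2,2)B 1/2 satisfied
(2,4)R 2/2 satisfied
(3,1)B 1/3 not
(3,2)R 0/3 not
(3,3)B 0/2 not
(3,4)R 1/4 not
(3,5)B 0/2 not
(4,1)R 0/1 not
(4,4)B 0/2 not
(4,5)R 0/2 not

(3,1), (3,2), (3,3), (3,4), (3,5), (4,1), (4,4), (4,5)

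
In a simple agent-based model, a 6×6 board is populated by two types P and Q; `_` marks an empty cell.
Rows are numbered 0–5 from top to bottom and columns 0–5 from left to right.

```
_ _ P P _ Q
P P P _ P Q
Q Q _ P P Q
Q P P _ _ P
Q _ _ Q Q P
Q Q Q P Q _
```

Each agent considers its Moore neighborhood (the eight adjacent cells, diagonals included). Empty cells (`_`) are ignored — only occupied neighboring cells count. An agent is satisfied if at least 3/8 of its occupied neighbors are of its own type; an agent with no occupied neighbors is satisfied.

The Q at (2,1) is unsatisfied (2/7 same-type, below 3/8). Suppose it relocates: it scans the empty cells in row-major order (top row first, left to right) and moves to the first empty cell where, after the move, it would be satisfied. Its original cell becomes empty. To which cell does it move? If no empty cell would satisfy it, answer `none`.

Vacating (2,1). Empty cells in order:
  (0,0): 0/2 same-type → still unsatisfied.
  (0,1): 0/4 same-type → still unsatisfied.
  (0,4): 2/4 same-type → satisfied — stop here.

(0,4)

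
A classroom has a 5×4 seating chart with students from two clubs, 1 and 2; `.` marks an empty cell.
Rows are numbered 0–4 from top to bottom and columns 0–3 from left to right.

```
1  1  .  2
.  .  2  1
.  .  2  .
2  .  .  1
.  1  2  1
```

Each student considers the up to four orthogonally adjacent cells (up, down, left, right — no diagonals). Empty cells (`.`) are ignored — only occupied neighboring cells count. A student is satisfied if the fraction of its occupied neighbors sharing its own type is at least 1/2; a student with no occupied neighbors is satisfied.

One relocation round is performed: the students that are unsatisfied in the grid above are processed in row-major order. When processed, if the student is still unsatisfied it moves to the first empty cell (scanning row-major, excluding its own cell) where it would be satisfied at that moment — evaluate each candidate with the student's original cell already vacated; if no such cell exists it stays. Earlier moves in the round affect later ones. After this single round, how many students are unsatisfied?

Initially unsatisfied (in order): (0,3), (1,3), (4,1), (4,2).
  (0,3) → (0,2).
  (1,3) → (1,0).
  (4,1) → (1,1).
  (4,2) → (0,3).
Resulting grid:
1 1 2 2
1 1 2 .
. . 2 .
2 . . 1
. . . 1
All satisfied now.

0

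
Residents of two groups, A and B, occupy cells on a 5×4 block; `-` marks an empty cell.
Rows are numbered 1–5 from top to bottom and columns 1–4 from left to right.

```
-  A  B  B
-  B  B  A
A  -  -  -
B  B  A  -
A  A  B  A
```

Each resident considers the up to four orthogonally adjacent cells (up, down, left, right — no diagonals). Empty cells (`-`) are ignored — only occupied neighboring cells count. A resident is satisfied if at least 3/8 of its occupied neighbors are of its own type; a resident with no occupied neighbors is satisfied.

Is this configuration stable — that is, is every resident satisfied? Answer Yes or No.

No

Row 1: (1,2)A 0/2 ✗ · (1,3)B 2/3 ✓ · (1,4)B 1/2 ✓
Row 2: (2,2)B 1/2 ✓ · (2,3)B 2/3 ✓ · (2,4)A 0/2 ✗
Row 3: (3,1)A 0/1 ✗
Row 4: (4,1)B 1/3 ✗ · (4,2)B 1/3 ✗ · (4,3)A 0/2 ✗
Row 5: (5,1)A 1/2 ✓ · (5,2)A 1/3 ✗ · (5,3)B 0/3 ✗ · (5,4)A 0/1 ✗
For instance (1,2) has only 0/2 same-type neighbors, below 3/8.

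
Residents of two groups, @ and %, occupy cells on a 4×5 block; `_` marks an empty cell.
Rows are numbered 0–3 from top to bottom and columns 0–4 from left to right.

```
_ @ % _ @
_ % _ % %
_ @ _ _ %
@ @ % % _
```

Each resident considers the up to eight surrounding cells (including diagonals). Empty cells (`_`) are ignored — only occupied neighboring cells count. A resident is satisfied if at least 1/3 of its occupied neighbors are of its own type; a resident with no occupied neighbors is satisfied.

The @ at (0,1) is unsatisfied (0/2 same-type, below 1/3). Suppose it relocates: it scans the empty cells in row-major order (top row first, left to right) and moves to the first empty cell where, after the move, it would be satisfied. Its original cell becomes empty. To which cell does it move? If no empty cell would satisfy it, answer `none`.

Vacating (0,1). Empty cells in order:
  (0,0): 0/1 same-type → still unsatisfied.
  (0,3): 1/4 same-type → still unsatisfied.
  (1,0): 1/2 same-type → satisfied — stop here.

(1,0)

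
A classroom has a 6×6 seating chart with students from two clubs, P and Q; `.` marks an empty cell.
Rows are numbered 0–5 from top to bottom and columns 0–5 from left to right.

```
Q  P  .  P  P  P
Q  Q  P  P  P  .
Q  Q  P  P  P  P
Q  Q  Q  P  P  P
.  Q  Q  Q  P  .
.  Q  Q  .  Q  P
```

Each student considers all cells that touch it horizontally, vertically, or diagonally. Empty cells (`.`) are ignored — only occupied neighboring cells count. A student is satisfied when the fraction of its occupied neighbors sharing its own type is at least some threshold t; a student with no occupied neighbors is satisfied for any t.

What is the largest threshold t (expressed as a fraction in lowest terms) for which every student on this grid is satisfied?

1/4

Row 0: (0,0)Q 2/3 · (0,1)P 1/4 · (0,3)P 4/4 · (0,4)P 4/4 · (0,5)P 2/2
Row 1: (1,0)Q 4/5 · (1,1)Q 4/7 · (1,2)P 5/7 · (1,3)P 7/7 · (1,4)P 7/7
Row 2: (2,0)Q 5/5 · (2,1)Q 6/8 · (2,2)P 4/8 · (2,3)P 7/8 · (2,4)P 7/7 · (2,5)P 4/4
Row 3: (3,0)Q 4/4 · (3,1)Q 6/7 · (3,2)Q 5/8 · (3,3)P 5/8 · (3,4)P 6/7 · (3,5)P 4/4
Row 4: (4,1)Q 6/6 · (4,2)Q 6/7 · (4,3)Q 4/7 · (4,4)P 4/6
Row 5: (5,1)Q 3/3 · (5,2)Q 4/4 · (5,4)Q 1/3 · (5,5)P 1/2
The smallest same-type fraction is 1/4 at (0,1), which reduces to 1/4. Any threshold above that leaves this student unsatisfied.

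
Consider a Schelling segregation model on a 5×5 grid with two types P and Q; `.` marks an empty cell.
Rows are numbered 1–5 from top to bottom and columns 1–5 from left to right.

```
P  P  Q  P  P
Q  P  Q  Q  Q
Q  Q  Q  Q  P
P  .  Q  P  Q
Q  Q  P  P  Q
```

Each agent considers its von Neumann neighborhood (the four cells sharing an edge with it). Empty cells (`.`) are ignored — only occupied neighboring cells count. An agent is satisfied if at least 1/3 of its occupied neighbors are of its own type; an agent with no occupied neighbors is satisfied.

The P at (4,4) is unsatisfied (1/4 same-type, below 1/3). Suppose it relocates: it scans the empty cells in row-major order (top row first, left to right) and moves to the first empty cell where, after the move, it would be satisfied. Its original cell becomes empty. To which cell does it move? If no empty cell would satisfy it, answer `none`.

Vacating (4,4). Empty cells in order:
  (4,2): 1/4 same-type → still unsatisfied.

none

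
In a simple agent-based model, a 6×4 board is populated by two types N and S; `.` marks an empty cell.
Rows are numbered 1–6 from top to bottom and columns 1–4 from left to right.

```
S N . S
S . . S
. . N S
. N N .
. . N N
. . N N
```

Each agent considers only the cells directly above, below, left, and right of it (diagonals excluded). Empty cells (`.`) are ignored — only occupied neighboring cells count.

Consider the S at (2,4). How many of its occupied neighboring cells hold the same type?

Occupied neighbors of (2,4): (1,4)=S, (3,4)=S.
Same type (S): 2 of 2.

2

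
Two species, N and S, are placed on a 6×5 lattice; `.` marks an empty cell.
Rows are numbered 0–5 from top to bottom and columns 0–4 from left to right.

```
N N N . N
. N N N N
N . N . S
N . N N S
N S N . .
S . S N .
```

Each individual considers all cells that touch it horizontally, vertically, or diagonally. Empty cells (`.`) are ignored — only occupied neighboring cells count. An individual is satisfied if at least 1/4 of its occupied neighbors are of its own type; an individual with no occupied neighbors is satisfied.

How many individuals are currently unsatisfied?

0

(0,0)N 2/2 ✓
(0,1)N 4/4 ✓
(0,2)N 4/4 ✓
(0,4)N 2/2 ✓
(1,1)N 6/6 ✓
(1,2)N 5/5 ✓
(1,3)N 5/6 ✓
(1,4)N 2/3 ✓
(2,0)N 2/2 ✓
(2,2)N 5/5 ✓
(2,4)S 1/4 ✓
(3,0)N 2/3 ✓
(3,2)N 3/4 ✓
(3,3)N 3/5 ✓
(3,4)S 1/2 ✓
(4,0)N 1/3 ✓
(4,1)S 2/6 ✓
(4,2)N 3/5 ✓
(5,0)S 1/2 ✓
(5,2)S 1/3 ✓
(5,3)N 1/2 ✓
Every one meets the threshold.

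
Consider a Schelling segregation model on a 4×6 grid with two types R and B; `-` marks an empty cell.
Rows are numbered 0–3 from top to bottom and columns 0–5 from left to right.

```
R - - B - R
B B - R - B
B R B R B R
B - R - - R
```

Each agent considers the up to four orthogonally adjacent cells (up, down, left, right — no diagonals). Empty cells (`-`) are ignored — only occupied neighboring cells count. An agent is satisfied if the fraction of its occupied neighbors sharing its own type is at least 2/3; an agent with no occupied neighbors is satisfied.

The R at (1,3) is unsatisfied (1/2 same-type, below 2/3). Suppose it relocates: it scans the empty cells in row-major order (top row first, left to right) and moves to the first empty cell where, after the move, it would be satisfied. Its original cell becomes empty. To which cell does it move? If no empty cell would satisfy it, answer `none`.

(3,1)

Vacating (1,3). Empty cells in order:
  (0,1): 1/2 same-type → still unsatisfied.
  (0,2): 0/1 same-type → still unsatisfied.
  (0,4): 1/2 same-type → still unsatisfied.
  (1,2): 0/2 same-type → still unsatisfied.
  (1,4): 0/2 same-type → still unsatisfied.
  (3,1): 2/3 same-type → satisfied — stop here.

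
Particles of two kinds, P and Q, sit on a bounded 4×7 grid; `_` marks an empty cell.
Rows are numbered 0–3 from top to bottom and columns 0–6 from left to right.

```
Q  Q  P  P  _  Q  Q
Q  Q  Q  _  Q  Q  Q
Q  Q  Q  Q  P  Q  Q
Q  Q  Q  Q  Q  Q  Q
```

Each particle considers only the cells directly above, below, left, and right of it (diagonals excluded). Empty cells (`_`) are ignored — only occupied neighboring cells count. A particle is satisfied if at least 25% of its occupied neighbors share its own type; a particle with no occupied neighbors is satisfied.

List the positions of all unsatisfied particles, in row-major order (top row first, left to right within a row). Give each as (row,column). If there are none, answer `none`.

(2,4)

(0,0)Q 2/2 ok
(0,1)Q 2/3 ok
(0,2)P 1/3 ok
(0,3)P 1/1 ok
(0,5)Q 2/2 ok
(0,6)Q 2/2 ok
(1,0)Q 3/3 ok
(1,1)Q 4/4 ok
(1,2)Q 2/3 ok
(1,4)Q 1/2 ok
(1,5)Q 4/4 ok
(1,6)Q 3/3 ok
(2,0)Q 3/3 ok
(2,1)Q 4/4 ok
(2,2)Q 4/4 ok
(2,3)Q 2/3 ok
(2,4)P 0/4 unhappy
(2,5)Q 3/4 ok
(2,6)Q 3/3 ok
(3,0)Q 2/2 ok
(3,1)Q 3/3 ok
(3,2)Q 3/3 ok
(3,3)Q 3/3 ok
(3,4)Q 2/3 ok
(3,5)Q 3/3 ok
(3,6)Q 2/2 ok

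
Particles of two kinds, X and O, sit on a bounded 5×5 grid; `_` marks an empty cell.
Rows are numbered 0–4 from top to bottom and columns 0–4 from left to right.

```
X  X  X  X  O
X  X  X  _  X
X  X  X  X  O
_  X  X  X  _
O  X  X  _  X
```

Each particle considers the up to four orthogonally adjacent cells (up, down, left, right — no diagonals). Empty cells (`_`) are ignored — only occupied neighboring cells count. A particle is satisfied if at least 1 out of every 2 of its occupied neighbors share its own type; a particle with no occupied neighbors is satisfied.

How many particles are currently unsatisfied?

4

(0,0)X 2/2 ok
(0,1)X 3/3 ok
(0,2)X 3/3 ok
(0,3)X 1/2 ok
(0,4)O 0/2 unhappy
(1,0)X 3/3 ok
(1,1)X 4/4 ok
(1,2)X 3/3 ok
(1,4)X 0/2 unhappy
(2,0)X 2/2 ok
(2,1)X 4/4 ok
(2,2)X 4/4 ok
(2,3)X 2/3 ok
(2,4)O 0/2 unhappy
(3,1)X 3/3 ok
(3,2)X 4/4 ok
(3,3)X 2/2 ok
(4,0)O 0/1 unhappy
(4,1)X 2/3 ok
(4,2)X 2/2 ok
(4,4)X 0/0 ok
Unsatisfied: (0,4), (1,4), (2,4), (4,0) — 4 in total.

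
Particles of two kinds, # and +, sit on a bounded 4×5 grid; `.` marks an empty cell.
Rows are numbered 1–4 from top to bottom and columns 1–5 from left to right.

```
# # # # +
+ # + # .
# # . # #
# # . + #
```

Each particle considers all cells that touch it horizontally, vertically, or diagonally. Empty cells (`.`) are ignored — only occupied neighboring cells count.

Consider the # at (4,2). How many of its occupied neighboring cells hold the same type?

Occupied neighbors of (4,2): (3,1)=#, (3,2)=#, (4,1)=#.
Same type (#): 3 of 3.

3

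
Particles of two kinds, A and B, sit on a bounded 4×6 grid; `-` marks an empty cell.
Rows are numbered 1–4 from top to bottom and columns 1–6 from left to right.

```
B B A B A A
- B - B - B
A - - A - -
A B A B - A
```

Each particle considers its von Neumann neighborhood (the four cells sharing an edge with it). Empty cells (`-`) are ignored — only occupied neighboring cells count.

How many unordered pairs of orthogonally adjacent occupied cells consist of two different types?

9

Scan each occupied cell's neighbors to the right and below so each pair is counted once.
From row 1: 4 unlike of 8 pairs (running 4/8).
From row 2: 1 unlike of 1 pairs (running 5/9).
From row 3: 1 unlike of 2 pairs (running 6/11).
From row 4: 3 unlike of 3 pairs (running 9/14).
Total adjacent occupied pairs: 14; unlike-type pairs: 9.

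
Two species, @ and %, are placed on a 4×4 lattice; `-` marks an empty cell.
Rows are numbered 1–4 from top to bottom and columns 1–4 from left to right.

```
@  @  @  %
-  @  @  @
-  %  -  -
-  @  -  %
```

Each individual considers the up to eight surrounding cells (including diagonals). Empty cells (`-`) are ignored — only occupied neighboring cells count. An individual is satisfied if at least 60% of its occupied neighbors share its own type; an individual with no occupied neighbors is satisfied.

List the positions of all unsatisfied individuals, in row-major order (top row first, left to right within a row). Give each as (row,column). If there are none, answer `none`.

Row 1: (1,1)@ 2/2 ok · (1,2)@ 4/4 ok · (1,3)@ 4/5 ok · (1,4)% 0/3 unhappy
Row 2: (2,2)@ 4/5 ok · (2,3)@ 4/6 ok · (2,4)@ 2/3 ok
Row 3: (3,2)% 0/3 unhappy
Row 4: (4,2)@ 0/1 unhappy · (4,4)% 0/0 ok

(1,4), (3,2), (4,2)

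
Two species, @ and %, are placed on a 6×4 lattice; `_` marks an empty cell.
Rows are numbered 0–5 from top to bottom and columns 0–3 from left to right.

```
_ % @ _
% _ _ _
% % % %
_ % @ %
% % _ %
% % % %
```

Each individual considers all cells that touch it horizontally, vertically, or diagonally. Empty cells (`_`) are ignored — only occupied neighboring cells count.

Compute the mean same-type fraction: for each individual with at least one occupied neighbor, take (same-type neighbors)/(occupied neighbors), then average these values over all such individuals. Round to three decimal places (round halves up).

Row 0: (0,1)% 1/2 · (0,2)@ 0/1
Row 1: (1,0)% 3/3
Row 2: (2,0)% 3/3 · (2,1)% 4/5 · (2,2)% 4/5 · (2,3)% 2/3
Row 3: (3,1)% 5/6 · (3,2)@ 0/7 · (3,3)% 3/4
Row 4: (4,0)% 4/4 · (4,1)% 5/6 · (4,3)% 3/4
Row 5: (5,0)% 3/3 · (5,1)% 4/4 · (5,2)% 4/4 · (5,3)% 2/2
Sum over 17 individuals: 1/2 + 0/1 + 3/3 + 3/3 + 4/5 + 4/5 + 2/3 + 5/6 + 0/7 + 3/4 + 4/4 + 5/6 + 3/4 + 3/3 + 4/4 + 4/4 + 2/2 = 194/15; mean = 194/15 ÷ 17 = 194/255 = 0.760784… → 0.761.

0.761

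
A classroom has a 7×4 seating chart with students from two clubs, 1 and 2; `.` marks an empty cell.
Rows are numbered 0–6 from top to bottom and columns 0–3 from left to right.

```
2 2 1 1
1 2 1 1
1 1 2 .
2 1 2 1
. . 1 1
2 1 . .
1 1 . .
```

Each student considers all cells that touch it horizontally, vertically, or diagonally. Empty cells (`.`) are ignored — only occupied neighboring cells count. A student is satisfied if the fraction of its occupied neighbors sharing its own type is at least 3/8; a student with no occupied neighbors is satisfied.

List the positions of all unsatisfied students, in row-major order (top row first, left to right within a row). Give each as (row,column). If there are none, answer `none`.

Row 0: (0,0)2 2/3 ✓ · (0,1)2 2/5 ✓ · (0,2)1 3/5 ✓ · (0,3)1 3/3 ✓
Row 1: (1,0)1 2/5 ✓ · (1,1)2 3/8 ✓ · (1,2)1 4/7 ✓ · (1,3)1 3/4 ✓
Row 2: (2,0)1 3/5 ✓ · (2,1)1 4/8 ✓ · (2,2)2 2/7 ✗
Row 3: (3,0)2 0/3 ✗ · (3,1)1 3/6 ✓ · (3,2)2 1/6 ✗ · (3,3)1 2/4 ✓
Row 4: (4,2)1 4/5 ✓ · (4,3)1 2/3 ✓
Row 5: (5,0)2 0/3 ✗ · (5,1)1 3/4 ✓
Row 6: (6,0)1 2/3 ✓ · (6,1)1 2/3 ✓

(2,2), (3,0), (3,2), (5,0)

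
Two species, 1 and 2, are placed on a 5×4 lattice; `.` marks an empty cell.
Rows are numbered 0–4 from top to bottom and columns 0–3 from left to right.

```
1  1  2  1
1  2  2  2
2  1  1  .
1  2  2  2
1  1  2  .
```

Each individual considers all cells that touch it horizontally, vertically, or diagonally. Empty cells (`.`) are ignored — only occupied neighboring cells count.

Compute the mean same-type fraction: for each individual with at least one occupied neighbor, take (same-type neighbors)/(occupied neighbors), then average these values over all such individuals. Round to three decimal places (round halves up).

Row 0: (0,0)1 2/3 · (0,1)1 2/5 · (0,2)2 3/5 · (0,3)1 0/3
Row 1: (1,0)1 3/5 · (1,1)2 3/8 · (1,2)2 3/7 · (1,3)2 2/4
Row 2: (2,0)2 2/5 · (2,1)1 3/8 · (2,2)1 1/7
Row 3: (3,0)1 3/5 · (3,1)2 3/8 · (3,2)2 3/6 · (3,3)2 2/3
Row 4: (4,0)1 2/3 · (4,1)1 2/5 · (4,2)2 3/4
Sum over 18 individuals: 2/3 + 2/5 + 3/5 + 0/3 + 3/5 + 3/8 + 3/7 + 2/4 + 2/5 + 3/8 + 1/7 + 3/5 + 3/8 + 3/6 + 2/3 + 2/3 + 2/5 + 3/4 = 473/56; mean = 473/56 ÷ 18 = 473/1008 = 0.469246… → 0.469.

0.469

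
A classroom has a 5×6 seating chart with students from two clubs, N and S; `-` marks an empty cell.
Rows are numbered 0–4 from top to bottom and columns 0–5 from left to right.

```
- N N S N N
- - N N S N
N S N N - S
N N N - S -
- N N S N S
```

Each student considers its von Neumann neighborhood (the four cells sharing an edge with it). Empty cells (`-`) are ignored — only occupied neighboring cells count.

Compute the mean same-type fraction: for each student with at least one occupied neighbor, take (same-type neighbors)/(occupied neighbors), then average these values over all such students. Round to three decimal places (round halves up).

(0,1)N 1/1
(0,2)N 2/3
(0,3)S 0/3
(0,4)N 1/3
(0,5)N 2/2
(1,2)N 3/3
(1,3)N 2/4
(1,4)S 0/3
(1,5)N 1/3
(2,0)N 1/2
(2,1)S 0/3
(2,2)N 3/4
(2,3)N 2/2
(2,5)S 0/1
(3,0)N 2/2
(3,1)N 3/4
(3,2)N 3/3
(3,4)S 0/1
(4,1)N 2/2
(4,2)N 2/3
(4,3)S 0/2
(4,4)N 0/3
(4,5)S 0/1
Sum over 23 students: 1/1 + 2/3 + 0/3 + 1/3 + 2/2 + 3/3 + 2/4 + 0/3 + 1/3 + 1/2 + 0/3 + 3/4 + 2/2 + 0/1 + 2/2 + 3/4 + 3/3 + 0/1 + 2/2 + 2/3 + 0/2 + 0/3 + 0/1 = 23/2; mean = 23/2 ÷ 23 = 1/2 = 0.5 → 0.500.

0.500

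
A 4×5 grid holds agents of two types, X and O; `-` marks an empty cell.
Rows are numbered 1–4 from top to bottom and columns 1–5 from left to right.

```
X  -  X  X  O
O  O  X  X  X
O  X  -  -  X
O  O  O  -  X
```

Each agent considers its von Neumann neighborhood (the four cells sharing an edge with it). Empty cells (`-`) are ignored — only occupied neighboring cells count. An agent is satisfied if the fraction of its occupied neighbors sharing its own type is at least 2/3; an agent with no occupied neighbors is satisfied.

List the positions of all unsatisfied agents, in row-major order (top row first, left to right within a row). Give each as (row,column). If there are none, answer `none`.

(1,1), (1,5), (2,2), (3,2)

(1,1)X 0/1 unhappy
(1,3)X 2/2 ok
(1,4)X 2/3 ok
(1,5)O 0/2 unhappy
(2,1)O 2/3 ok
(2,2)O 1/3 unhappy
(2,3)X 2/3 ok
(2,4)X 3/3 ok
(2,5)X 2/3 ok
(3,1)O 2/3 ok
(3,2)X 0/3 unhappy
(3,5)X 2/2 ok
(4,1)O 2/2 ok
(4,2)O 2/3 ok
(4,3)O 1/1 ok
(4,5)X 1/1 ok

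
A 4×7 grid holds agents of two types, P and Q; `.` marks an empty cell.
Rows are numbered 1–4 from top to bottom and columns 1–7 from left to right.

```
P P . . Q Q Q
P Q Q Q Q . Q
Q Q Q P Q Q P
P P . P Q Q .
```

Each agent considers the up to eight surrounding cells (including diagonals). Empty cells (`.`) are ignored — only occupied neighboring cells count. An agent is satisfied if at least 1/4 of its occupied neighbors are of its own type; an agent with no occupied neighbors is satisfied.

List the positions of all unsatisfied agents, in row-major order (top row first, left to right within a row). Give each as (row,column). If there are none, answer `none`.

(1,1)P 2/3 satisfied
(1,2)P 2/4 satisfied
(1,5)Q 3/3 satisfied
(1,6)Q 4/4 satisfied
(1,7)Q 2/2 satisfied
(2,1)P 2/5 satisfied
(2,2)Q 4/7 satisfied
(2,3)Q 4/6 satisfied
(2,4)Q 5/6 satisfied
(2,5)Q 5/6 satisfied
(2,7)Q 3/4 satisfied
(3,1)Q 2/5 satisfied
(3,2)Q 4/7 satisfied
(3,3)Q 4/7 satisfied
(3,4)P 1/7 not
(3,5)Q 5/7 satisfied
(3,6)Q 5/6 satisfied
(3,7)P 0/3 not
(4,1)P 1/3 satisfied
(4,2)P 1/4 satisfied
(4,4)P 1/4 satisfied
(4,5)Q 3/5 satisfied
(4,6)Q 3/4 satisfied

(3,4), (3,7)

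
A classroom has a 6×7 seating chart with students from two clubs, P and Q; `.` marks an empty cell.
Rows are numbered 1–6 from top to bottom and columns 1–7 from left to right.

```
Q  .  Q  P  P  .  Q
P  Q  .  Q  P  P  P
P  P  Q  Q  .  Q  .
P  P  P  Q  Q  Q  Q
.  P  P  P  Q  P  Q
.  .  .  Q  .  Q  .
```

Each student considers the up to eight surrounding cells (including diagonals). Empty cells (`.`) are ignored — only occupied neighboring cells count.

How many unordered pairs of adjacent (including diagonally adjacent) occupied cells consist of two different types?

Scan each occupied cell's neighbors to the right and below (and the two forward diagonals) so each pair is counted once.
Row 1: Q(1,1)–P(2,1)≠ Q(1,1)–Q(2,2)= Q(1,3)–P(1,4)≠ Q(1,3)–Q(2,4)= Q(1,3)–Q(2,2)= P(1,4)–P(1,5)= P(1,4)–Q(2,4)≠ P(1,4)–P(2,5)= P(1,5)–P(2,5)= P(1,5)–P(2,6)= P(1,5)–Q(2,4)≠ Q(1,7)–P(2,7)≠ Q(1,7)–P(2,6)≠  → 6/13 unlike.
Row 2: P(2,1)–Q(2,2)≠ P(2,1)–P(3,1)= P(2,1)–P(3,2)= Q(2,2)–P(3,2)≠ Q(2,2)–Q(3,3)= Q(2,2)–P(3,1)≠ Q(2,4)–P(2,5)≠ Q(2,4)–Q(3,4)= Q(2,4)–Q(3,3)= P(2,5)–P(2,6)= P(2,5)–Q(3,6)≠ P(2,5)–Q(3,4)≠ P(2,6)–P(2,7)= P(2,6)–Q(3,6)≠ P(2,7)–Q(3,6)≠  → 8/15 unlike.
Row 3: P(3,1)–P(3,2)= P(3,1)–P(4,1)= P(3,1)–P(4,2)= P(3,2)–Q(3,3)≠ P(3,2)–P(4,2)= P(3,2)–P(4,3)= P(3,2)–P(4,1)= Q(3,3)–Q(3,4)= Q(3,3)–P(4,3)≠ Q(3,3)–Q(4,4)= Q(3,3)–P(4,2)≠ Q(3,4)–Q(4,4)= Q(3,4)–Q(4,5)= Q(3,4)–P(4,3)≠ Q(3,6)–Q(4,6)= Q(3,6)–Q(4,7)= Q(3,6)–Q(4,5)=  → 4/17 unlike.
Row 4: P(4,1)–P(4,2)= P(4,1)–P(5,2)= P(4,2)–P(4,3)= P(4,2)–P(5,2)= P(4,2)–P(5,3)= P(4,3)–Q(4,4)≠ P(4,3)–P(5,3)= P(4,3)–P(5,4)= P(4,3)–P(5,2)= Q(4,4)–Q(4,5)= Q(4,4)–P(5,4)≠ Q(4,4)–Q(5,5)= Q(4,4)–P(5,3)≠ Q(4,5)–Q(4,6)= Q(4,5)–Q(5,5)= Q(4,5)–P(5,6)≠ Q(4,5)–P(5,4)≠ Q(4,6)–Q(4,7)= Q(4,6)–P(5,6)≠ Q(4,6)–Q(5,7)= Q(4,6)–Q(5,5)= Q(4,7)–Q(5,7)= Q(4,7)–P(5,6)≠  → 7/23 unlike.
Row 5: P(5,2)–P(5,3)= P(5,3)–P(5,4)= P(5,3)–Q(6,4)≠ P(5,4)–Q(5,5)≠ P(5,4)–Q(6,4)≠ Q(5,5)–P(5,6)≠ Q(5,5)–Q(6,6)= Q(5,5)–Q(6,4)= P(5,6)–Q(5,7)≠ P(5,6)–Q(6,6)≠ Q(5,7)–Q(6,6)=  → 6/11 unlike.
Total adjacent occupied pairs: 79; unlike-type pairs: 31.

31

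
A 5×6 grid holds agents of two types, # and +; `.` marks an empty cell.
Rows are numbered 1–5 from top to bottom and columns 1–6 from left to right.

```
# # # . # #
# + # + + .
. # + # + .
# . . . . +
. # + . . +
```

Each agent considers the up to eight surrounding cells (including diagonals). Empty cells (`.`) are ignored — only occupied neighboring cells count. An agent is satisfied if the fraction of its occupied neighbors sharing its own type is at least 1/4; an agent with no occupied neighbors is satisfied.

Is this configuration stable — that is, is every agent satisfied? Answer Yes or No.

No

Row 1: (1,1)# 2/3 ok · (1,2)# 4/5 ok · (1,3)# 2/4 ok · (1,5)# 1/3 ok · (1,6)# 1/2 ok
Row 2: (2,1)# 3/4 ok · (2,2)+ 1/7 unhappy · (2,3)# 4/7 ok · (2,4)+ 3/7 ok · (2,5)+ 2/5 ok
Row 3: (3,2)# 3/5 ok · (3,3)+ 2/5 ok · (3,4)# 1/5 unhappy · (3,5)+ 3/4 ok
Row 4: (4,1)# 2/2 ok · (4,6)+ 2/2 ok
Row 5: (5,2)# 1/2 ok · (5,3)+ 0/1 unhappy · (5,6)+ 1/1 ok
For instance (2,2) has only 1/7 same-type neighbors, below 1/4.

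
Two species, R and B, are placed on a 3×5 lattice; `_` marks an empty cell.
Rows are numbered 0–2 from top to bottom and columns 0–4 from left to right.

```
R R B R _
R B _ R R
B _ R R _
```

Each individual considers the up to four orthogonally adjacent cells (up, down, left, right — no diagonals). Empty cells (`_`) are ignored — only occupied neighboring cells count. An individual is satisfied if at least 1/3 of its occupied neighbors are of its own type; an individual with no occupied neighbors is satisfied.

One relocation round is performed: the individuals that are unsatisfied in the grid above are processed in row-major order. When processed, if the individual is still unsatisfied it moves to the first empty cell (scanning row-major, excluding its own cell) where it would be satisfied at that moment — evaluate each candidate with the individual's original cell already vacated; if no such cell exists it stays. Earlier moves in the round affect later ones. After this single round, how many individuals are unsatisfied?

0

Initially unsatisfied (in order): (0,2), (1,1), (2,0).
  (0,2) → (1,2).
  (1,1): now satisfied by earlier moves; stays.
  (2,0) → (0,2).
Resulting grid:
R R B R _
R B B R R
_ _ R R _
All satisfied now.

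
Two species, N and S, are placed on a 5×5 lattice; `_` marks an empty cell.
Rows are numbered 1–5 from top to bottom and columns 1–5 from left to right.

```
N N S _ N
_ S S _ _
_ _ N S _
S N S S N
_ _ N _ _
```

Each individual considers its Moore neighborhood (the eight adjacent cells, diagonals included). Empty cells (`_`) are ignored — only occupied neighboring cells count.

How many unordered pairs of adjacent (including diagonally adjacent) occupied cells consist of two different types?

15

Scan each occupied cell's neighbors to the right and below (and the two forward diagonals) so each pair is counted once.
Row 1: N(1,1)–N(1,2)= N(1,1)–S(2,2)≠ N(1,2)–S(1,3)≠ N(1,2)–S(2,2)≠ N(1,2)–S(2,3)≠ S(1,3)–S(2,3)= S(1,3)–S(2,2)=  → 4/7 unlike.
Row 2: S(2,2)–S(2,3)= S(2,2)–N(3,3)≠ S(2,3)–N(3,3)≠ S(2,3)–S(3,4)=  → 2/4 unlike.
Row 3: N(3,3)–S(3,4)≠ N(3,3)–S(4,3)≠ N(3,3)–S(4,4)≠ N(3,3)–N(4,2)= S(3,4)–S(4,4)= S(3,4)–N(4,5)≠ S(3,4)–S(4,3)=  → 4/7 unlike.
Row 4: S(4,1)–N(4,2)≠ N(4,2)–S(4,3)≠ N(4,2)–N(5,3)= S(4,3)–S(4,4)= S(4,3)–N(5,3)≠ S(4,4)–N(4,5)≠ S(4,4)–N(5,3)≠  → 5/7 unlike.
Total adjacent occupied pairs: 25; unlike-type pairs: 15.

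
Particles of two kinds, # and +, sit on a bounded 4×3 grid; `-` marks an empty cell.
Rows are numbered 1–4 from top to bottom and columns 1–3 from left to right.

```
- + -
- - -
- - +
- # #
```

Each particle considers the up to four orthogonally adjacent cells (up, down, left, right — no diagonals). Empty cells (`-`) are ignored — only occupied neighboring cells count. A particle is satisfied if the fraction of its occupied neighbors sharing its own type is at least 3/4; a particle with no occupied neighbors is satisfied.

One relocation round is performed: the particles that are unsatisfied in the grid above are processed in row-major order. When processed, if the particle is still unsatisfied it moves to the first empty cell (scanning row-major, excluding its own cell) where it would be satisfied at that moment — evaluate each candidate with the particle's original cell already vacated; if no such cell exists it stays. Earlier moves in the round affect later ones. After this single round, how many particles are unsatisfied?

Initially unsatisfied (in order): (3,3), (4,3).
  (3,3) → (1,1).
  (4,3): now satisfied by earlier moves; stays.
Resulting grid:
+ + -
- - -
- - -
- # #
All satisfied now.

0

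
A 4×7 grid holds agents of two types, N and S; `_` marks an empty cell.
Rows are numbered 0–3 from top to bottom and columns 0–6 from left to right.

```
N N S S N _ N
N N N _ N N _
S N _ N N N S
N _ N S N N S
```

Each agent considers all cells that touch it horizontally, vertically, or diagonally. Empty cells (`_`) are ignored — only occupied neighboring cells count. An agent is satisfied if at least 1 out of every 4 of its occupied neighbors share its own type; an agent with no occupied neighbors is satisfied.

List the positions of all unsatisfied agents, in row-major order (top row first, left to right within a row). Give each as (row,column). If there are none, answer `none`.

(2,0), (3,3)

(0,0)N 3/3 ok
(0,1)N 4/5 ok
(0,2)S 1/4 ok
(0,3)S 1/4 ok
(0,4)N 2/3 ok
(0,6)N 1/1 ok
(1,0)N 4/5 ok
(1,1)N 5/7 ok
(1,2)N 4/6 ok
(1,4)N 5/6 ok
(1,5)N 5/6 ok
(2,0)S 0/4 unhappy
(2,1)N 5/6 ok
(2,3)N 5/6 ok
(2,4)N 6/7 ok
(2,5)N 5/7 ok
(2,6)S 1/4 ok
(3,0)N 1/2 ok
(3,2)N 2/3 ok
(3,3)S 0/4 unhappy
(3,4)N 4/5 ok
(3,5)N 3/5 ok
(3,6)S 1/3 ok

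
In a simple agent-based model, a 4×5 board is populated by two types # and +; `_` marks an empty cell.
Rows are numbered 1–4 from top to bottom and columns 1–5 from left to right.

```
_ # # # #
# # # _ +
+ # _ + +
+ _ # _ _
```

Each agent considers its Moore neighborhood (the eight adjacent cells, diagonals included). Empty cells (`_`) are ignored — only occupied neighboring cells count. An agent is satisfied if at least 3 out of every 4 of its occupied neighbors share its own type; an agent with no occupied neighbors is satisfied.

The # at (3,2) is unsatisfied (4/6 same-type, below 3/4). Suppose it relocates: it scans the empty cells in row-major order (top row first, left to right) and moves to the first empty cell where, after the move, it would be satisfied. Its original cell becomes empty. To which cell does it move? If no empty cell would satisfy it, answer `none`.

(1,1)

Vacating (3,2). Empty cells in order:
  (1,1): 3/3 same-type → satisfied — stop here.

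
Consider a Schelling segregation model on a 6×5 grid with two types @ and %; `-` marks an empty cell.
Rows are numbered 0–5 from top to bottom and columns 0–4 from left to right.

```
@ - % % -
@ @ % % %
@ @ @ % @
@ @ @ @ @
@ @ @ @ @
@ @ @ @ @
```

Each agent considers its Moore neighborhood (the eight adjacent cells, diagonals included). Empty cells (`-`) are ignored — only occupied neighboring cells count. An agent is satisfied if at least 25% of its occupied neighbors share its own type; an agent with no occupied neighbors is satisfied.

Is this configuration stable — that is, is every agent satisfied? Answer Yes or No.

Row 0: (0,0)@ 2/2 ✓ · (0,2)% 3/4 ✓ · (0,3)% 4/4 ✓
Row 1: (1,0)@ 4/4 ✓ · (1,1)@ 5/7 ✓ · (1,2)% 4/7 ✓ · (1,3)% 5/7 ✓ · (1,4)% 3/4 ✓
Row 2: (2,0)@ 5/5 ✓ · (2,1)@ 7/8 ✓ · (2,2)@ 5/8 ✓ · (2,3)% 3/8 ✓ · (2,4)@ 2/5 ✓
Row 3: (3,0)@ 5/5 ✓ · (3,1)@ 8/8 ✓ · (3,2)@ 7/8 ✓ · (3,3)@ 7/8 ✓ · (3,4)@ 4/5 ✓
Row 4: (4,0)@ 5/5 ✓ · (4,1)@ 8/8 ✓ · (4,2)@ 8/8 ✓ · (4,3)@ 8/8 ✓ · (4,4)@ 5/5 ✓
Row 5: (5,0)@ 3/3 ✓ · (5,1)@ 5/5 ✓ · (5,2)@ 5/5 ✓ · (5,3)@ 5/5 ✓ · (5,4)@ 3/3 ✓
All meet the threshold, so the configuration is stable.

Yes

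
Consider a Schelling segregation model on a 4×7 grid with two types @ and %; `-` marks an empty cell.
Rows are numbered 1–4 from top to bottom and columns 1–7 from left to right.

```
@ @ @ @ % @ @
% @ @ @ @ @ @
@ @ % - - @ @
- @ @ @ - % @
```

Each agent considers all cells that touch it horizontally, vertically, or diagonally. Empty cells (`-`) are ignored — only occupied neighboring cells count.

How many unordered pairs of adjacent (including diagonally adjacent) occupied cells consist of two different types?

20

Scan each occupied cell's neighbors to the right and below (and the two forward diagonals) so each pair is counted once.
From row 1: 7 unlike of 25 pairs (running 7/25).
From row 2: 6 unlike of 19 pairs (running 13/44).
From row 3: 6 unlike of 13 pairs (running 19/57).
From row 4: 1 unlike of 3 pairs (running 20/60).
Total adjacent occupied pairs: 60; unlike-type pairs: 20.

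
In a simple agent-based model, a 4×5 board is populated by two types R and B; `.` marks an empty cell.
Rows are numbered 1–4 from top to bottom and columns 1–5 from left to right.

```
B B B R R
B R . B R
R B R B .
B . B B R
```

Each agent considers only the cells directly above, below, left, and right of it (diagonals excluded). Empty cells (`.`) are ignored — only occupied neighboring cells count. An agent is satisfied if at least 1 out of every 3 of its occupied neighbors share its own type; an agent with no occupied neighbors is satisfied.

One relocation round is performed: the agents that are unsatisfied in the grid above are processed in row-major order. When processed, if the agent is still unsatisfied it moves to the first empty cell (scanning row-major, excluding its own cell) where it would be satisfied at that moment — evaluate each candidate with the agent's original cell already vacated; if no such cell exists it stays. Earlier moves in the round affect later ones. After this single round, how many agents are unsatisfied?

2

Initially unsatisfied (in order): (2,2), (3,1), (3,2), (3,3), (4,1), (4,5).
  (2,2) → (2,3).
  (3,1) → (3,5).
  (3,2) → (2,2).
  (3,3): now satisfied by earlier moves; stays.
  (4,1): now satisfied by earlier moves; stays.
  (4,5): now satisfied by earlier moves; stays.
Resulting grid:
B B B R R
B B R B R
. . R B R
B . B B R
Unsatisfied now: (2,3), (2,4).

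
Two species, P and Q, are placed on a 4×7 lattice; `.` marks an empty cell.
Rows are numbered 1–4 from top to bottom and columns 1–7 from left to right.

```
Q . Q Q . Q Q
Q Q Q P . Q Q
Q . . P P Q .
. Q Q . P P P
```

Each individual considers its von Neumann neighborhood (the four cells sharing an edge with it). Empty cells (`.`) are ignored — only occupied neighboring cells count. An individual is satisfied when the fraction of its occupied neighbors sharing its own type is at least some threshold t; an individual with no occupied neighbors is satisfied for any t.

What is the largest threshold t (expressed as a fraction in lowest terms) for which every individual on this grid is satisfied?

1/3

Row 1: (1,1)Q 1/1 · (1,3)Q 2/2 · (1,4)Q 1/2 · (1,6)Q 2/2 · (1,7)Q 2/2
Row 2: (2,1)Q 3/3 · (2,2)Q 2/2 · (2,3)Q 2/3 · (2,4)P 1/3 · (2,6)Q 3/3 · (2,7)Q 2/2
Row 3: (3,1)Q 1/1 · (3,4)P 2/2 · (3,5)P 2/3 · (3,6)Q 1/3
Row 4: (4,2)Q 1/1 · (4,3)Q 1/1 · (4,5)P 2/2 · (4,6)P 2/3 · (4,7)P 1/1
The smallest same-type fraction is 1/3 at (2,4), which reduces to 1/3. Any threshold above that leaves this individual unsatisfied.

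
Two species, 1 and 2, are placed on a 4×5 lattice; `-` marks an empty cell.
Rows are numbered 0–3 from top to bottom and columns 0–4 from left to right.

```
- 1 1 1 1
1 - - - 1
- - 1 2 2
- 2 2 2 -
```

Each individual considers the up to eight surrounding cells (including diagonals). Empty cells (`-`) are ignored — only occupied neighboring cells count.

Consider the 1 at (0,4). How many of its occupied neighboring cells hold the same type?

Occupied neighbors of (0,4): (0,3)=1, (1,4)=1.
Same type (1): 2 of 2.

2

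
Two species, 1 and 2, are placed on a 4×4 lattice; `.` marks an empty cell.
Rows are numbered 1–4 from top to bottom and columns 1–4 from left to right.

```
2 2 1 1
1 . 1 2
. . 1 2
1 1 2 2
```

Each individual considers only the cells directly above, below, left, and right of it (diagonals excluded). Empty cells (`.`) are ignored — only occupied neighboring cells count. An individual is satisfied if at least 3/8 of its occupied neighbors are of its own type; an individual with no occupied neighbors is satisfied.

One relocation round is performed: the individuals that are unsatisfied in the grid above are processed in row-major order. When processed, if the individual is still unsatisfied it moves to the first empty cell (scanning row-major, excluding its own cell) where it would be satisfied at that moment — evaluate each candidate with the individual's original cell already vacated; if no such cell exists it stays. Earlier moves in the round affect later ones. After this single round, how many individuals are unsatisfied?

2

Initially unsatisfied (in order): (2,1), (2,4), (3,3), (4,3).
  (2,1) → (2,2).
  (2,4) → (2,1).
  (3,3) → (2,4).
  (4,3): now satisfied by earlier moves; stays.
Resulting grid:
2 2 1 1
2 1 1 1
. . . 2
1 1 2 2
Unsatisfied now: (1,2), (2,2).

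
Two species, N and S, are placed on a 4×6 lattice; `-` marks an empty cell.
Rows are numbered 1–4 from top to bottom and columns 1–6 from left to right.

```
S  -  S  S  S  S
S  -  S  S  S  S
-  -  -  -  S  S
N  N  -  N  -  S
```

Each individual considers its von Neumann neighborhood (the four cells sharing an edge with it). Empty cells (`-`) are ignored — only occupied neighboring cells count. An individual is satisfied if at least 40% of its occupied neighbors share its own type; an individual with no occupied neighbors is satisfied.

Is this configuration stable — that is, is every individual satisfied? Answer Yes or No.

(1,1)S 1/1 ✓
(1,3)S 2/2 ✓
(1,4)S 3/3 ✓
(1,5)S 3/3 ✓
(1,6)S 2/2 ✓
(2,1)S 1/1 ✓
(2,3)S 2/2 ✓
(2,4)S 3/3 ✓
(2,5)S 4/4 ✓
(2,6)S 3/3 ✓
(3,5)S 2/2 ✓
(3,6)S 3/3 ✓
(4,1)N 1/1 ✓
(4,2)N 1/1 ✓
(4,4)N 0/0 ✓
(4,6)S 1/1 ✓
All meet the threshold, so the configuration is stable.

Yes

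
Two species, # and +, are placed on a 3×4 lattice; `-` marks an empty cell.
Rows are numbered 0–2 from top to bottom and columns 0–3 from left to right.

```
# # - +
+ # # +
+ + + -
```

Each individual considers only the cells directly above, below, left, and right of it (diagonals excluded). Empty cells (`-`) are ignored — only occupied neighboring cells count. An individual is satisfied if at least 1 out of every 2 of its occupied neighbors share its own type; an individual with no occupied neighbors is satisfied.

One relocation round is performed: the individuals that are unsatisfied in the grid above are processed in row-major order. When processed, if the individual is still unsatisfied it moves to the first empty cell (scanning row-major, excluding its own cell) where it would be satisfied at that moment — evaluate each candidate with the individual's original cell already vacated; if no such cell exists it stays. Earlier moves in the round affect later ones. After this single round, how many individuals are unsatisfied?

0

Initially unsatisfied (in order): (1,0), (1,2).
  (1,0) → (2,3).
  (1,2) → (0,2).
Resulting grid:
# # # +
- # - +
+ + + +
All satisfied now.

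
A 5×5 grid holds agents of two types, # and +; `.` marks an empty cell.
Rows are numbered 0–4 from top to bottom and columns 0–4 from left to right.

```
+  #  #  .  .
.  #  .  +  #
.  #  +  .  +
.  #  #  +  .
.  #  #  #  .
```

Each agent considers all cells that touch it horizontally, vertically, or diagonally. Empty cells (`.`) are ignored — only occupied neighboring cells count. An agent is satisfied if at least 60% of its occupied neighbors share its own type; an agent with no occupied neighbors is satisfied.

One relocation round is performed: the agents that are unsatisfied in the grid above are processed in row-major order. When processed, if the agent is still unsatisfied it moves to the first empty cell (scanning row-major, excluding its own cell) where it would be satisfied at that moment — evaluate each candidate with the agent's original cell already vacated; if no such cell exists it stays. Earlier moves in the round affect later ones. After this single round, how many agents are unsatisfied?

Initially unsatisfied (in order): (0,0), (1,3), (1,4), (2,2), (3,3).
  (0,0) → (2,3).
  (1,3): now satisfied by earlier moves; stays.
  (1,4) → (0,0).
  (2,2) → (0,4).
  (3,3) → (0,3).
Resulting grid:
# # # + +
. # . + .
. # . + +
. # # . .
. # # # .
Unsatisfied now: (0,2).

1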